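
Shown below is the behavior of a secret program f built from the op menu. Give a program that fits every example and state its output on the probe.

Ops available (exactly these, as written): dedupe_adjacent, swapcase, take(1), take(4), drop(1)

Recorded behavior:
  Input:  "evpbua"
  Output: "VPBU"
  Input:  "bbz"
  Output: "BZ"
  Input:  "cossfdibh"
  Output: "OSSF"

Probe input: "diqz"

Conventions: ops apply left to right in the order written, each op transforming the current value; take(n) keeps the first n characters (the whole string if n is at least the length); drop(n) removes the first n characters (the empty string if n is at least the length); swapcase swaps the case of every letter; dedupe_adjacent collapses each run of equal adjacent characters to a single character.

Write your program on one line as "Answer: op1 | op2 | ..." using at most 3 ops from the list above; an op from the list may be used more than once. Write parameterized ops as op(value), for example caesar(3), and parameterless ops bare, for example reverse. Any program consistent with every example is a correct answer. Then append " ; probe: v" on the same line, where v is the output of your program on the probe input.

drop(1) | take(4) | swapcase ; probe: "IQZ"

Check, running the answer program on each example:
  "evpbua" -> "vpbua" -> "vpbu" -> "VPBU"
  "bbz" -> "bz" -> "bz" -> "BZ"
  "cossfdibh" -> "ossfdibh" -> "ossf" -> "OSSF"
  probe: "diqz" -> "iqz" -> "iqz" -> "IQZ"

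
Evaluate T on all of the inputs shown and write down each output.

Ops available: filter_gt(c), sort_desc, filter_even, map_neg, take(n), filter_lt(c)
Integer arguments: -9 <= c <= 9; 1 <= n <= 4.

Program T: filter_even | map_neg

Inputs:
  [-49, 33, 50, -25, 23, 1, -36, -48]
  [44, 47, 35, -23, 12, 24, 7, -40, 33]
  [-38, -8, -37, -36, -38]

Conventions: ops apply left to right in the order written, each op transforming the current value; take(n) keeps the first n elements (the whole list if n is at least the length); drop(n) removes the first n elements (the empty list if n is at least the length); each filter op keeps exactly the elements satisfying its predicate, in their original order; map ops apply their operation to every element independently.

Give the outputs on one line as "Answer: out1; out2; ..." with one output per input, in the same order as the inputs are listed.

[-50, 36, 48]; [-44, -12, -24, 40]; [38, 8, 36, 38]

Execution, op by op:
  [-49, 33, 50, -25, 23, 1, -36, -48] -> [50, -36, -48] -> [-50, 36, 48]
  [44, 47, 35, -23, 12, 24, 7, -40, 33] -> [44, 12, 24, -40] -> [-44, -12, -24, 40]
  [-38, -8, -37, -36, -38] -> [-38, -8, -36, -38] -> [38, 8, 36, 38]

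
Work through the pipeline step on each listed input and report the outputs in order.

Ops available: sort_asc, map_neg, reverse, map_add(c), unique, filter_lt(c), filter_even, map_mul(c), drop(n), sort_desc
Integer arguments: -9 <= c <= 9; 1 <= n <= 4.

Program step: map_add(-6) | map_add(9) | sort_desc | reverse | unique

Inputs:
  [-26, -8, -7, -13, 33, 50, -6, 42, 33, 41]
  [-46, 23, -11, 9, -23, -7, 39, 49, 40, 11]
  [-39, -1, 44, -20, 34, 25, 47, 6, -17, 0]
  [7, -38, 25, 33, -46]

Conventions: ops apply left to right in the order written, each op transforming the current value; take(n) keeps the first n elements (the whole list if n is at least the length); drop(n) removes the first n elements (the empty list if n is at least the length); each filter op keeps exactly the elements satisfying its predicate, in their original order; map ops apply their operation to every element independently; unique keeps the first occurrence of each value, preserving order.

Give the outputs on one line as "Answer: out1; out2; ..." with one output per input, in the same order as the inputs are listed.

[-23, -10, -5, -4, -3, 36, 44, 45, 53]; [-43, -20, -8, -4, 12, 14, 26, 42, 43, 52]; [-36, -17, -14, 2, 3, 9, 28, 37, 47, 50]; [-43, -35, 10, 28, 36]

Execution, op by op:
  [-26, -8, -7, -13, 33, 50, -6, 42, 33, 41] -> [-32, -14, -13, -19, 27, 44, -12, 36, 27, 35] -> [-23, -5, -4, -10, 36, 53, -3, 45, 36, 44] -> [53, 45, 44, 36, 36, -3, -4, -5, -10, -23] -> [-23, -10, -5, -4, -3, 36, 36, 44, 45, 53] -> [-23, -10, -5, -4, -3, 36, 44, 45, 53]
  [-46, 23, -11, 9, -23, -7, 39, 49, 40, 11] -> [-52, 17, -17, 3, -29, -13, 33, 43, 34, 5] -> [-43, 26, -8, 12, -20, -4, 42, 52, 43, 14] -> [52, 43, 42, 26, 14, 12, -4, -8, -20, -43] -> [-43, -20, -8, -4, 12, 14, 26, 42, 43, 52] -> [-43, -20, -8, -4, 12, 14, 26, 42, 43, 52]
  [-39, -1, 44, -20, 34, 25, 47, 6, -17, 0] -> [-45, -7, 38, -26, 28, 19, 41, 0, -23, -6] -> [-36, 2, 47, -17, 37, 28, 50, 9, -14, 3] -> [50, 47, 37, 28, 9, 3, 2, -14, -17, -36] -> [-36, -17, -14, 2, 3, 9, 28, 37, 47, 50] -> [-36, -17, -14, 2, 3, 9, 28, 37, 47, 50]
  [7, -38, 25, 33, -46] -> [1, -44, 19, 27, -52] -> [10, -35, 28, 36, -43] -> [36, 28, 10, -35, -43] -> [-43, -35, 10, 28, 36] -> [-43, -35, 10, 28, 36]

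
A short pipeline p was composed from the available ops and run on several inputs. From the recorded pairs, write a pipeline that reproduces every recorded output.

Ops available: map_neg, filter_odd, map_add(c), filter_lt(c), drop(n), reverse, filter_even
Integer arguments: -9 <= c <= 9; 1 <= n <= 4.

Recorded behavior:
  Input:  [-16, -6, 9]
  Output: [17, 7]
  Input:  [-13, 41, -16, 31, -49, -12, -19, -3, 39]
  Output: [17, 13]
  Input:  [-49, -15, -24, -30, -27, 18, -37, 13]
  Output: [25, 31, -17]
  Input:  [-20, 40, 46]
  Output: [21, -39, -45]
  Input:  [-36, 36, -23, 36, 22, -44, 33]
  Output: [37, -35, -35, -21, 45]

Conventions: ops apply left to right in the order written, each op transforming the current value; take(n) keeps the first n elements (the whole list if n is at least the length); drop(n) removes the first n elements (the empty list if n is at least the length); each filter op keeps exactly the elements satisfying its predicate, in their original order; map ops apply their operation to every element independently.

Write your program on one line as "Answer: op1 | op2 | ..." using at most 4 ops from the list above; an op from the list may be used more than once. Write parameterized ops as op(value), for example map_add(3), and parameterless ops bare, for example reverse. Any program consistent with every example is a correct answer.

map_add(-1) | filter_odd | map_neg

Check, running the answer program on each example:
  [-16, -6, 9] -> [-17, -7, 8] -> [-17, -7] -> [17, 7]
  [-13, 41, -16, 31, -49, -12, -19, -3, 39] -> [-14, 40, -17, 30, -50, -13, -20, -4, 38] -> [-17, -13] -> [17, 13]
  [-49, -15, -24, -30, -27, 18, -37, 13] -> [-50, -16, -25, -31, -28, 17, -38, 12] -> [-25, -31, 17] -> [25, 31, -17]
  [-20, 40, 46] -> [-21, 39, 45] -> [-21, 39, 45] -> [21, -39, -45]
  [-36, 36, -23, 36, 22, -44, 33] -> [-37, 35, -24, 35, 21, -45, 32] -> [-37, 35, 35, 21, -45] -> [37, -35, -35, -21, 45]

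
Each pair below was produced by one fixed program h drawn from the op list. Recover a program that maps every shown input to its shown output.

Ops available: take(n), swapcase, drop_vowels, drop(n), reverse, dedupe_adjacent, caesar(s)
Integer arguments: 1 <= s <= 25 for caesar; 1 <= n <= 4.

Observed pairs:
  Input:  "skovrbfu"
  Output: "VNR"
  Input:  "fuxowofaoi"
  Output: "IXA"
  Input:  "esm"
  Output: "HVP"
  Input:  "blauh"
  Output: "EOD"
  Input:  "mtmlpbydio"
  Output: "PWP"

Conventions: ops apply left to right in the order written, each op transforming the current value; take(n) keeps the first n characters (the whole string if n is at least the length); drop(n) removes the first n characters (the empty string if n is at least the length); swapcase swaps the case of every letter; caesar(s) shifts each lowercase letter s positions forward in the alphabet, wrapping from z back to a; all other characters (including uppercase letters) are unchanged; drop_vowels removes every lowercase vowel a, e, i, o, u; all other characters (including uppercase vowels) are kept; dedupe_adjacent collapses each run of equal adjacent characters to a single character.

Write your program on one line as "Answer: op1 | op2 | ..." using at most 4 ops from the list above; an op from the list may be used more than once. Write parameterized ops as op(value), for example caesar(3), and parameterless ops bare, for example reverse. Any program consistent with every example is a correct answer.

caesar(3) | swapcase | take(3)

Check, running the answer program on each example:
  "skovrbfu" -> "vnryueix" -> "VNRYUEIX" -> "VNR"
  "fuxowofaoi" -> "ixarzridrl" -> "IXARZRIDRL" -> "IXA"
  "esm" -> "hvp" -> "HVP" -> "HVP"
  "blauh" -> "eodxk" -> "EODXK" -> "EOD"
  "mtmlpbydio" -> "pwposebglr" -> "PWPOSEBGLR" -> "PWP"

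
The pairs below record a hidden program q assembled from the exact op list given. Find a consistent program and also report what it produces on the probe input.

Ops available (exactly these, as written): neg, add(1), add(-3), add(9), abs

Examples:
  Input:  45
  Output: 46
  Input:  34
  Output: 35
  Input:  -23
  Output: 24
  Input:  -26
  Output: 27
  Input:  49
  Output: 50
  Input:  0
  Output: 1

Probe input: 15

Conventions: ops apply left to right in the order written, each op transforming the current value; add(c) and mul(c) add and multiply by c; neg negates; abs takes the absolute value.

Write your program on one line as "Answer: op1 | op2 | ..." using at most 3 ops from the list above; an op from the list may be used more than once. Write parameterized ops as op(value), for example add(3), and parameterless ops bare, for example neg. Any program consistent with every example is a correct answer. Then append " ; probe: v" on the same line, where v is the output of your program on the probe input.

neg | abs | add(1) ; probe: 16

Check, running the answer program on each example:
  45 -> -45 -> 45 -> 46
  34 -> -34 -> 34 -> 35
  -23 -> 23 -> 23 -> 24
  -26 -> 26 -> 26 -> 27
  49 -> -49 -> 49 -> 50
  0 -> 0 -> 0 -> 1
  probe: 15 -> -15 -> 15 -> 16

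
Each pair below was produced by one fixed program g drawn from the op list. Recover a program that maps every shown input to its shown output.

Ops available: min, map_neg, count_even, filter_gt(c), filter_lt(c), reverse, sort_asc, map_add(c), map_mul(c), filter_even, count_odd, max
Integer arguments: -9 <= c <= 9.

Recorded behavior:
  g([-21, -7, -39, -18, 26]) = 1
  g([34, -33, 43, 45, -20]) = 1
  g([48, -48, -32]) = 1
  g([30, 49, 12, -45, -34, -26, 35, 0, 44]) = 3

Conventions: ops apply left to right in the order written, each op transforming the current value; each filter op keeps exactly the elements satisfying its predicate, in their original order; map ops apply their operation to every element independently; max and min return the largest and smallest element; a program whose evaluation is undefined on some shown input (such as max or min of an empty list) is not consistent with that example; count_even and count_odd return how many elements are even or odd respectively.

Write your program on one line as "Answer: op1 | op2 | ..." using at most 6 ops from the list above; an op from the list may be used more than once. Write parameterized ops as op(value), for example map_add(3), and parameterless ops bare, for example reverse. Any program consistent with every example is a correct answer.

filter_gt(1) | filter_even | map_mul(-5) | map_add(7) | count_odd

Check, running the answer program on each example:
  [-21, -7, -39, -18, 26] -> [26] -> [26] -> [-130] -> [-123] -> 1
  [34, -33, 43, 45, -20] -> [34, 43, 45] -> [34] -> [-170] -> [-163] -> 1
  [48, -48, -32] -> [48] -> [48] -> [-240] -> [-233] -> 1
  [30, 49, 12, -45, -34, -26, 35, 0, 44] -> [30, 49, 12, 35, 44] -> [30, 12, 44] -> [-150, -60, -220] -> [-143, -53, -213] -> 3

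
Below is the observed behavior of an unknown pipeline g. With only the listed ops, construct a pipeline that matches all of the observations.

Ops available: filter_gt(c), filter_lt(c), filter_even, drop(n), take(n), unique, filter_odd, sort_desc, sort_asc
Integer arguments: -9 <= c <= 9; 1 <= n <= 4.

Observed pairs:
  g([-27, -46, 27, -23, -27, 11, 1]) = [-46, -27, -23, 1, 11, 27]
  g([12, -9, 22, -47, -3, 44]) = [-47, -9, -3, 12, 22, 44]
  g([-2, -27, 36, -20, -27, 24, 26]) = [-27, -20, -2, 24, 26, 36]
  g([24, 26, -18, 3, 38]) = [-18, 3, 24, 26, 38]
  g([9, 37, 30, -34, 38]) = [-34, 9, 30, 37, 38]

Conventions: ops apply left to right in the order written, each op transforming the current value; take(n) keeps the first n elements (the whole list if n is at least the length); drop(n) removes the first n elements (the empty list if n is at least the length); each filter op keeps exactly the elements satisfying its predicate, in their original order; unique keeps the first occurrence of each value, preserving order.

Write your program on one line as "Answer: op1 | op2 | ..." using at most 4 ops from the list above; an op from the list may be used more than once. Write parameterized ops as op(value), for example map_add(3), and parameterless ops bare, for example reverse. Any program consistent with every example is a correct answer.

sort_asc | sort_desc | unique | sort_asc

Check, running the answer program on each example:
  [-27, -46, 27, -23, -27, 11, 1] -> [-46, -27, -27, -23, 1, 11, 27] -> [27, 11, 1, -23, -27, -27, -46] -> [27, 11, 1, -23, -27, -46] -> [-46, -27, -23, 1, 11, 27]
  [12, -9, 22, -47, -3, 44] -> [-47, -9, -3, 12, 22, 44] -> [44, 22, 12, -3, -9, -47] -> [44, 22, 12, -3, -9, -47] -> [-47, -9, -3, 12, 22, 44]
  [-2, -27, 36, -20, -27, 24, 26] -> [-27, -27, -20, -2, 24, 26, 36] -> [36, 26, 24, -2, -20, -27, -27] -> [36, 26, 24, -2, -20, -27] -> [-27, -20, -2, 24, 26, 36]
  [24, 26, -18, 3, 38] -> [-18, 3, 24, 26, 38] -> [38, 26, 24, 3, -18] -> [38, 26, 24, 3, -18] -> [-18, 3, 24, 26, 38]
  [9, 37, 30, -34, 38] -> [-34, 9, 30, 37, 38] -> [38, 37, 30, 9, -34] -> [38, 37, 30, 9, -34] -> [-34, 9, 30, 37, 38]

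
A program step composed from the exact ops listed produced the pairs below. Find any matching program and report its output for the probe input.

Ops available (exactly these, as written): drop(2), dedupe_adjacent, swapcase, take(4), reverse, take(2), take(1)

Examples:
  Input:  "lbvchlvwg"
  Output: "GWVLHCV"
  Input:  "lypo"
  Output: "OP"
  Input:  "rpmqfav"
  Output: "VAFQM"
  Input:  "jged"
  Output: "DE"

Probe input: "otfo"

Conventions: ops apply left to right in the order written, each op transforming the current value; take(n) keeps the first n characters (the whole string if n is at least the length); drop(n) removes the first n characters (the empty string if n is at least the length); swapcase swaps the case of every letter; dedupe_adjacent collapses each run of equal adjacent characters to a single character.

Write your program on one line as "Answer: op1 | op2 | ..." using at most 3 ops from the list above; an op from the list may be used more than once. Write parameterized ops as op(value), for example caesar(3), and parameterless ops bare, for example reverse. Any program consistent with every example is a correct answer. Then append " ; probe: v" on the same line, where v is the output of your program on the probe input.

swapcase | drop(2) | reverse ; probe: "OF"

Check, running the answer program on each example:
  "lbvchlvwg" -> "LBVCHLVWG" -> "VCHLVWG" -> "GWVLHCV"
  "lypo" -> "LYPO" -> "PO" -> "OP"
  "rpmqfav" -> "RPMQFAV" -> "MQFAV" -> "VAFQM"
  "jged" -> "JGED" -> "ED" -> "DE"
  probe: "otfo" -> "OTFO" -> "FO" -> "OF"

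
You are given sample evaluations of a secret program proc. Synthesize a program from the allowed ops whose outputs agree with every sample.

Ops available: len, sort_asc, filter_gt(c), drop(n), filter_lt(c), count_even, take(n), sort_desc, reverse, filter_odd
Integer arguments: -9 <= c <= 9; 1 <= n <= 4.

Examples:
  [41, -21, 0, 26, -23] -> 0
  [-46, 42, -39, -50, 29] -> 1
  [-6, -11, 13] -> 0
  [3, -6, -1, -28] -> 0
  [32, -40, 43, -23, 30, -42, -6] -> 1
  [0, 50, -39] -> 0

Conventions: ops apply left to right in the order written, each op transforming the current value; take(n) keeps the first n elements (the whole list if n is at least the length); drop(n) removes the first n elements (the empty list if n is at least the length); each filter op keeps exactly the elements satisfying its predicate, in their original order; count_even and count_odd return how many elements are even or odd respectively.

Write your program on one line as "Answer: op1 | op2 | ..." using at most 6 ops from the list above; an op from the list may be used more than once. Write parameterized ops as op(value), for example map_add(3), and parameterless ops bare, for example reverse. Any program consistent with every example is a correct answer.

reverse | drop(3) | filter_lt(6) | filter_lt(1) | count_even

Check, running the answer program on each example:
  [41, -21, 0, 26, -23] -> [-23, 26, 0, -21, 41] -> [-21, 41] -> [-21] -> [-21] -> 0
  [-46, 42, -39, -50, 29] -> [29, -50, -39, 42, -46] -> [42, -46] -> [-46] -> [-46] -> 1
  [-6, -11, 13] -> [13, -11, -6] -> [] -> [] -> [] -> 0
  [3, -6, -1, -28] -> [-28, -1, -6, 3] -> [3] -> [3] -> [] -> 0
  [32, -40, 43, -23, 30, -42, -6] -> [-6, -42, 30, -23, 43, -40, 32] -> [-23, 43, -40, 32] -> [-23, -40] -> [-23, -40] -> 1
  [0, 50, -39] -> [-39, 50, 0] -> [] -> [] -> [] -> 0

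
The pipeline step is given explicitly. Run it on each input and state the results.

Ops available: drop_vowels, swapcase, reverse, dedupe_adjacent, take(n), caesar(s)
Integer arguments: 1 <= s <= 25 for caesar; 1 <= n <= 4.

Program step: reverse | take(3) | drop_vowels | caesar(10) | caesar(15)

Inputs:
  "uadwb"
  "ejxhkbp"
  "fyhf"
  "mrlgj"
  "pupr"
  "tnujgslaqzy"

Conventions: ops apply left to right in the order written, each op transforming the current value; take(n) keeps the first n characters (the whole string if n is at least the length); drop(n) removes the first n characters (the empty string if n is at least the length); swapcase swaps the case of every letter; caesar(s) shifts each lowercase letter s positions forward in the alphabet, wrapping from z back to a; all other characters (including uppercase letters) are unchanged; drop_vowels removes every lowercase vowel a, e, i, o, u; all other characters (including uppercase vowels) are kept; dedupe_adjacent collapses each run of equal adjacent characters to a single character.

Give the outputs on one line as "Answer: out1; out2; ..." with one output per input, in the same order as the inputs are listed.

Execution, op by op:
  "uadwb" -> "bwdau" -> "bwd" -> "bwd" -> "lgn" -> "avc"
  "ejxhkbp" -> "pbkhxje" -> "pbk" -> "pbk" -> "zlu" -> "oaj"
  "fyhf" -> "fhyf" -> "fhy" -> "fhy" -> "pri" -> "egx"
  "mrlgj" -> "jglrm" -> "jgl" -> "jgl" -> "tqv" -> "ifk"
  "pupr" -> "rpup" -> "rpu" -> "rp" -> "bz" -> "qo"
  "tnujgslaqzy" -> "yzqalsgjunt" -> "yzq" -> "yzq" -> "ija" -> "xyp"

"avc"; "oaj"; "egx"; "ifk"; "qo"; "xyp"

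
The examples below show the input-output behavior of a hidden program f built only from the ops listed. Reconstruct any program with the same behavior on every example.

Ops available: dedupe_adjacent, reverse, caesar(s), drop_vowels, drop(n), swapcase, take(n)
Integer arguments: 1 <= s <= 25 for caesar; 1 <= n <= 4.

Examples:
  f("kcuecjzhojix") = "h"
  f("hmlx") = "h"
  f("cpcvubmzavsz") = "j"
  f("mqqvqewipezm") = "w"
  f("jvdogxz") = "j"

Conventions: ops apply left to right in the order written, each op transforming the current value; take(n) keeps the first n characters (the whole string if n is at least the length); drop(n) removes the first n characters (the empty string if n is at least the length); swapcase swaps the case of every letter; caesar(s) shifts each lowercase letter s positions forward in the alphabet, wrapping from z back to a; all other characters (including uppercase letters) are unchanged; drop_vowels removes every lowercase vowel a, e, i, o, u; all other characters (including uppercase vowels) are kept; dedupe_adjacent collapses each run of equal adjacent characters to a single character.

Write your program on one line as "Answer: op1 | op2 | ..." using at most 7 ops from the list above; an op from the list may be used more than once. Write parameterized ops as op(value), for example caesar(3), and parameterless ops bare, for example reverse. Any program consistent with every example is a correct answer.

swapcase | drop(1) | swapcase | reverse | take(1) | caesar(10)

Check, running the answer program on each example:
  "kcuecjzhojix" -> "KCUECJZHOJIX" -> "CUECJZHOJIX" -> "cuecjzhojix" -> "xijohzjceuc" -> "x" -> "h"
  "hmlx" -> "HMLX" -> "MLX" -> "mlx" -> "xlm" -> "x" -> "h"
  "cpcvubmzavsz" -> "CPCVUBMZAVSZ" -> "PCVUBMZAVSZ" -> "pcvubmzavsz" -> "zsvazmbuvcp" -> "z" -> "j"
  "mqqvqewipezm" -> "MQQVQEWIPEZM" -> "QQVQEWIPEZM" -> "qqvqewipezm" -> "mzepiweqvqq" -> "m" -> "w"
  "jvdogxz" -> "JVDOGXZ" -> "VDOGXZ" -> "vdogxz" -> "zxgodv" -> "z" -> "j"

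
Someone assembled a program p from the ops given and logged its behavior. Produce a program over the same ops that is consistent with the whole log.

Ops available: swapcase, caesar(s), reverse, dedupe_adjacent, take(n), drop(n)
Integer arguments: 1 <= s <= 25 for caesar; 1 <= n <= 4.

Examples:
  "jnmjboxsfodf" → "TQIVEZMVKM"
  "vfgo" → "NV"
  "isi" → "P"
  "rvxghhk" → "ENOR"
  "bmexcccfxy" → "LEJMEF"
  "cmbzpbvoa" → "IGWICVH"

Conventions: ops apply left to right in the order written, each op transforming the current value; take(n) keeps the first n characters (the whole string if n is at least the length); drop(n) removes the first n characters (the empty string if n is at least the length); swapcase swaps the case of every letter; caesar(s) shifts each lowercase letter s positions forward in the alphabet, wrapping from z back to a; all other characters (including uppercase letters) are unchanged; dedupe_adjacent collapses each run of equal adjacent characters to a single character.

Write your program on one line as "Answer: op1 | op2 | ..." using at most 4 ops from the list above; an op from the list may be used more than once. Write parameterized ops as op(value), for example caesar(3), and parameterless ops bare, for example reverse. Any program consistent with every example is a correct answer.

caesar(7) | dedupe_adjacent | drop(2) | swapcase

Check, running the answer program on each example:
  "jnmjboxsfodf" -> "qutqivezmvkm" -> "qutqivezmvkm" -> "tqivezmvkm" -> "TQIVEZMVKM"
  "vfgo" -> "cmnv" -> "cmnv" -> "nv" -> "NV"
  "isi" -> "pzp" -> "pzp" -> "p" -> "P"
  "rvxghhk" -> "ycenoor" -> "ycenor" -> "enor" -> "ENOR"
  "bmexcccfxy" -> "itlejjjmef" -> "itlejmef" -> "lejmef" -> "LEJMEF"
  "cmbzpbvoa" -> "jtigwicvh" -> "jtigwicvh" -> "igwicvh" -> "IGWICVH"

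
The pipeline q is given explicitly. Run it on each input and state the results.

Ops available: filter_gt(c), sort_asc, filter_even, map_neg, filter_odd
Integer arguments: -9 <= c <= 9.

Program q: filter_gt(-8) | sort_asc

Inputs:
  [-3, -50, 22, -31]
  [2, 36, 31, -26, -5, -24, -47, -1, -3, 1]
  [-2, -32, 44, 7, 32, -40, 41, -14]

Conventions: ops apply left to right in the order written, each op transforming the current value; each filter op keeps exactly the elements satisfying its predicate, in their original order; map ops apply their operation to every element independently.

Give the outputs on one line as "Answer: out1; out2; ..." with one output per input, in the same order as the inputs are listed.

Execution, op by op:
  [-3, -50, 22, -31] -> [-3, 22] -> [-3, 22]
  [2, 36, 31, -26, -5, -24, -47, -1, -3, 1] -> [2, 36, 31, -5, -1, -3, 1] -> [-5, -3, -1, 1, 2, 31, 36]
  [-2, -32, 44, 7, 32, -40, 41, -14] -> [-2, 44, 7, 32, 41] -> [-2, 7, 32, 41, 44]

[-3, 22]; [-5, -3, -1, 1, 2, 31, 36]; [-2, 7, 32, 41, 44]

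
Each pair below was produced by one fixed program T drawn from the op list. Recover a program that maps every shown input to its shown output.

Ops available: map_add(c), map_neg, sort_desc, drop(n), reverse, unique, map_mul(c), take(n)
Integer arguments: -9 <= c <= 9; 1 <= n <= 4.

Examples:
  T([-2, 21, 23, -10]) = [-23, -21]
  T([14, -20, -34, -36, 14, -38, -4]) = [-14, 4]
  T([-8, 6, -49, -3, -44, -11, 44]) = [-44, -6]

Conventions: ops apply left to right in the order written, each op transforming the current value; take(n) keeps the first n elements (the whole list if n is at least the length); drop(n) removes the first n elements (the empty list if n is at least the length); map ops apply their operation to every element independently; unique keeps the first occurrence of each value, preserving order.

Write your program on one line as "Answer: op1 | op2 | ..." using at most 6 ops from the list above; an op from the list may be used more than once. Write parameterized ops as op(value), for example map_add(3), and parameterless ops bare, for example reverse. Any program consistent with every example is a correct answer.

unique | map_mul(-1) | reverse | sort_desc | reverse | take(2)

Check, running the answer program on each example:
  [-2, 21, 23, -10] -> [-2, 21, 23, -10] -> [2, -21, -23, 10] -> [10, -23, -21, 2] -> [10, 2, -21, -23] -> [-23, -21, 2, 10] -> [-23, -21]
  [14, -20, -34, -36, 14, -38, -4] -> [14, -20, -34, -36, -38, -4] -> [-14, 20, 34, 36, 38, 4] -> [4, 38, 36, 34, 20, -14] -> [38, 36, 34, 20, 4, -14] -> [-14, 4, 20, 34, 36, 38] -> [-14, 4]
  [-8, 6, -49, -3, -44, -11, 44] -> [-8, 6, -49, -3, -44, -11, 44] -> [8, -6, 49, 3, 44, 11, -44] -> [-44, 11, 44, 3, 49, -6, 8] -> [49, 44, 11, 8, 3, -6, -44] -> [-44, -6, 3, 8, 11, 44, 49] -> [-44, -6]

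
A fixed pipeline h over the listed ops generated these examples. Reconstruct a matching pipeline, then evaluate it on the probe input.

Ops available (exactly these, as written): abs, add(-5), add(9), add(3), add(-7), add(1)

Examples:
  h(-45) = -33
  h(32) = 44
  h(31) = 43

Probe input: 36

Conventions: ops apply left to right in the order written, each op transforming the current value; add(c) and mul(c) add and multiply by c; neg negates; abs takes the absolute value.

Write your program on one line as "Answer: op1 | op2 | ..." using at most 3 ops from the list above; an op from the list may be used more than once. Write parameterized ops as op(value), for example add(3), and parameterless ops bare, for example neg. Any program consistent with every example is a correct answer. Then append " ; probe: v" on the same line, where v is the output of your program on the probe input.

add(9) | add(3) ; probe: 48

Check, running the answer program on each example:
  -45 -> -36 -> -33
  32 -> 41 -> 44
  31 -> 40 -> 43
  probe: 36 -> 45 -> 48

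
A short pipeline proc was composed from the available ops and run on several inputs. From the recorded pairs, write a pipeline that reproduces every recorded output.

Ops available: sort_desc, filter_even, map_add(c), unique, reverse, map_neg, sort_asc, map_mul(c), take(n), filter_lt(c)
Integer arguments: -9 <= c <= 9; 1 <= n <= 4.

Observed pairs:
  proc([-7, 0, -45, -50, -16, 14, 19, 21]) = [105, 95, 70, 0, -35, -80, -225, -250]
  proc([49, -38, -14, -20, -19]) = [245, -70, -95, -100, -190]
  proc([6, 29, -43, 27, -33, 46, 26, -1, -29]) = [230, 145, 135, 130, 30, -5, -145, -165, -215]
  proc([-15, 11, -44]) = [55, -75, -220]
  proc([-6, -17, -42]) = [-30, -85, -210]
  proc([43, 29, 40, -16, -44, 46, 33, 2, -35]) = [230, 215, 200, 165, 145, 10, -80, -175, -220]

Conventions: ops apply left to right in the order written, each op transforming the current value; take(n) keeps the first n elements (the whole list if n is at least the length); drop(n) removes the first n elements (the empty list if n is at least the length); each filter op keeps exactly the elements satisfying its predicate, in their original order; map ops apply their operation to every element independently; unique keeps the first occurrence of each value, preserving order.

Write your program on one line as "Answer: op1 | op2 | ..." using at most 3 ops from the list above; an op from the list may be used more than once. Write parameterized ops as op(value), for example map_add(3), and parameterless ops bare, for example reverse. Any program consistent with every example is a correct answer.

sort_desc | map_neg | map_mul(-5)

Check, running the answer program on each example:
  [-7, 0, -45, -50, -16, 14, 19, 21] -> [21, 19, 14, 0, -7, -16, -45, -50] -> [-21, -19, -14, 0, 7, 16, 45, 50] -> [105, 95, 70, 0, -35, -80, -225, -250]
  [49, -38, -14, -20, -19] -> [49, -14, -19, -20, -38] -> [-49, 14, 19, 20, 38] -> [245, -70, -95, -100, -190]
  [6, 29, -43, 27, -33, 46, 26, -1, -29] -> [46, 29, 27, 26, 6, -1, -29, -33, -43] -> [-46, -29, -27, -26, -6, 1, 29, 33, 43] -> [230, 145, 135, 130, 30, -5, -145, -165, -215]
  [-15, 11, -44] -> [11, -15, -44] -> [-11, 15, 44] -> [55, -75, -220]
  [-6, -17, -42] -> [-6, -17, -42] -> [6, 17, 42] -> [-30, -85, -210]
  [43, 29, 40, -16, -44, 46, 33, 2, -35] -> [46, 43, 40, 33, 29, 2, -16, -35, -44] -> [-46, -43, -40, -33, -29, -2, 16, 35, 44] -> [230, 215, 200, 165, 145, 10, -80, -175, -220]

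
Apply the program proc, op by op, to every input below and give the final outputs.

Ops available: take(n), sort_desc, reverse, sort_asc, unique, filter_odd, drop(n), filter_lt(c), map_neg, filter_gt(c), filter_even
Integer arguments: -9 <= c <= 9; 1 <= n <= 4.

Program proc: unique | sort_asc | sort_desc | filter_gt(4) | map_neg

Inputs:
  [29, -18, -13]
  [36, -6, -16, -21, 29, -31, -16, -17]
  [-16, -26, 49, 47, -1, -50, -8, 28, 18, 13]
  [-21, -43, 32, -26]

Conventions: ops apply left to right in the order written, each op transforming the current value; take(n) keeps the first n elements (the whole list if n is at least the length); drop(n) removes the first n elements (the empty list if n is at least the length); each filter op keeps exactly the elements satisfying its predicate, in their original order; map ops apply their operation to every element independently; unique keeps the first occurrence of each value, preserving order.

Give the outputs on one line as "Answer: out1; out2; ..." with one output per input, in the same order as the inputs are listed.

Execution, op by op:
  [29, -18, -13] -> [29, -18, -13] -> [-18, -13, 29] -> [29, -13, -18] -> [29] -> [-29]
  [36, -6, -16, -21, 29, -31, -16, -17] -> [36, -6, -16, -21, 29, -31, -17] -> [-31, -21, -17, -16, -6, 29, 36] -> [36, 29, -6, -16, -17, -21, -31] -> [36, 29] -> [-36, -29]
  [-16, -26, 49, 47, -1, -50, -8, 28, 18, 13] -> [-16, -26, 49, 47, -1, -50, -8, 28, 18, 13] -> [-50, -26, -16, -8, -1, 13, 18, 28, 47, 49] -> [49, 47, 28, 18, 13, -1, -8, -16, -26, -50] -> [49, 47, 28, 18, 13] -> [-49, -47, -28, -18, -13]
  [-21, -43, 32, -26] -> [-21, -43, 32, -26] -> [-43, -26, -21, 32] -> [32, -21, -26, -43] -> [32] -> [-32]

[-29]; [-36, -29]; [-49, -47, -28, -18, -13]; [-32]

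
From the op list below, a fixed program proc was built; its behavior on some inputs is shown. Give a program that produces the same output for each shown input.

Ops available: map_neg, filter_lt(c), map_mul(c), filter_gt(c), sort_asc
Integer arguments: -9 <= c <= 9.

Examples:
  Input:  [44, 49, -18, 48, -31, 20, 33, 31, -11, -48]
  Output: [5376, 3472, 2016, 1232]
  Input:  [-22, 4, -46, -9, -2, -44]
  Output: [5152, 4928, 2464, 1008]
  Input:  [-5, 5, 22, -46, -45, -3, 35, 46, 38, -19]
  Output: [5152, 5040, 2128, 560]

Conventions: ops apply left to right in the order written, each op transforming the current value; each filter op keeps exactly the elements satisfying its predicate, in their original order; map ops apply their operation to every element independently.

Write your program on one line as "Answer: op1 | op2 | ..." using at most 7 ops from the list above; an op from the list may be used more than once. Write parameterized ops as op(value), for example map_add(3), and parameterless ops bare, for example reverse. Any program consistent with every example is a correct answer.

sort_asc | filter_lt(-3) | map_neg | map_mul(-8) | map_mul(-7) | map_mul(2)

Check, running the answer program on each example:
  [44, 49, -18, 48, -31, 20, 33, 31, -11, -48] -> [-48, -31, -18, -11, 20, 31, 33, 44, 48, 49] -> [-48, -31, -18, -11] -> [48, 31, 18, 11] -> [-384, -248, -144, -88] -> [2688, 1736, 1008, 616] -> [5376, 3472, 2016, 1232]
  [-22, 4, -46, -9, -2, -44] -> [-46, -44, -22, -9, -2, 4] -> [-46, -44, -22, -9] -> [46, 44, 22, 9] -> [-368, -352, -176, -72] -> [2576, 2464, 1232, 504] -> [5152, 4928, 2464, 1008]
  [-5, 5, 22, -46, -45, -3, 35, 46, 38, -19] -> [-46, -45, -19, -5, -3, 5, 22, 35, 38, 46] -> [-46, -45, -19, -5] -> [46, 45, 19, 5] -> [-368, -360, -152, -40] -> [2576, 2520, 1064, 280] -> [5152, 5040, 2128, 560]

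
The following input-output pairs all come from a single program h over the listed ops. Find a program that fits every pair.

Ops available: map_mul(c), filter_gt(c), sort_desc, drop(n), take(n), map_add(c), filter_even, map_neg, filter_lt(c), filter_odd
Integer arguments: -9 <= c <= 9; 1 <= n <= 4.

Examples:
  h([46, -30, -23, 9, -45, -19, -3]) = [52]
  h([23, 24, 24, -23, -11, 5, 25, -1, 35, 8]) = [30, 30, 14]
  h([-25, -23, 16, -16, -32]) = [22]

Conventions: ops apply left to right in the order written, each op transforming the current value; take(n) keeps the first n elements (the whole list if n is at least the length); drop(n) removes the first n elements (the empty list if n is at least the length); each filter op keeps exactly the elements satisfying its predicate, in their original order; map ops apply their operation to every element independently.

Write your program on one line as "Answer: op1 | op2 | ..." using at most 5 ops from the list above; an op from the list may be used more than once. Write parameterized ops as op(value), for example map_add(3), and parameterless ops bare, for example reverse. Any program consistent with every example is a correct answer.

filter_gt(-7) | sort_desc | map_add(6) | filter_even

Check, running the answer program on each example:
  [46, -30, -23, 9, -45, -19, -3] -> [46, 9, -3] -> [46, 9, -3] -> [52, 15, 3] -> [52]
  [23, 24, 24, -23, -11, 5, 25, -1, 35, 8] -> [23, 24, 24, 5, 25, -1, 35, 8] -> [35, 25, 24, 24, 23, 8, 5, -1] -> [41, 31, 30, 30, 29, 14, 11, 5] -> [30, 30, 14]
  [-25, -23, 16, -16, -32] -> [16] -> [16] -> [22] -> [22]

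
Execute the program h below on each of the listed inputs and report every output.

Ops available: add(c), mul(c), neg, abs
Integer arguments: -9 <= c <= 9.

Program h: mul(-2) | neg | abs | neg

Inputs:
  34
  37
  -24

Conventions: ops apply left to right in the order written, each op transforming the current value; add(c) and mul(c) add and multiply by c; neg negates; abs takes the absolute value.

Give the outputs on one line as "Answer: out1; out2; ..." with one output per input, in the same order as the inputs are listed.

Execution, op by op:
  34 -> -68 -> 68 -> 68 -> -68
  37 -> -74 -> 74 -> 74 -> -74
  -24 -> 48 -> -48 -> 48 -> -48

-68; -74; -48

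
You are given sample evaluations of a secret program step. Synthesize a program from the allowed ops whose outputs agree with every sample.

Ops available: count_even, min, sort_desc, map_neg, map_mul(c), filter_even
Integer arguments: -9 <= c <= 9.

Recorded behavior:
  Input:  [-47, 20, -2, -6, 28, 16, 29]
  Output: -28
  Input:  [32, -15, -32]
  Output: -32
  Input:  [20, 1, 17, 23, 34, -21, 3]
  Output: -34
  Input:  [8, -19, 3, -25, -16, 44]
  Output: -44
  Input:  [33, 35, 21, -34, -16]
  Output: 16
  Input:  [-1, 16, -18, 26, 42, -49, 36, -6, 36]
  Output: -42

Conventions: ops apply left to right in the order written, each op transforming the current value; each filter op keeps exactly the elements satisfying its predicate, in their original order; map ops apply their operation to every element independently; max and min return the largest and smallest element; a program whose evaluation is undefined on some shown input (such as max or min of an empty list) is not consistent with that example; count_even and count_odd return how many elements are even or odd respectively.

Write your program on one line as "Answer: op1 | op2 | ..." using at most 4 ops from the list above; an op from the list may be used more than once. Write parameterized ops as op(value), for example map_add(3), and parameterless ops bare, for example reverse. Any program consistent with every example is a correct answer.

map_neg | filter_even | min

Check, running the answer program on each example:
  [-47, 20, -2, -6, 28, 16, 29] -> [47, -20, 2, 6, -28, -16, -29] -> [-20, 2, 6, -28, -16] -> -28
  [32, -15, -32] -> [-32, 15, 32] -> [-32, 32] -> -32
  [20, 1, 17, 23, 34, -21, 3] -> [-20, -1, -17, -23, -34, 21, -3] -> [-20, -34] -> -34
  [8, -19, 3, -25, -16, 44] -> [-8, 19, -3, 25, 16, -44] -> [-8, 16, -44] -> -44
  [33, 35, 21, -34, -16] -> [-33, -35, -21, 34, 16] -> [34, 16] -> 16
  [-1, 16, -18, 26, 42, -49, 36, -6, 36] -> [1, -16, 18, -26, -42, 49, -36, 6, -36] -> [-16, 18, -26, -42, -36, 6, -36] -> -42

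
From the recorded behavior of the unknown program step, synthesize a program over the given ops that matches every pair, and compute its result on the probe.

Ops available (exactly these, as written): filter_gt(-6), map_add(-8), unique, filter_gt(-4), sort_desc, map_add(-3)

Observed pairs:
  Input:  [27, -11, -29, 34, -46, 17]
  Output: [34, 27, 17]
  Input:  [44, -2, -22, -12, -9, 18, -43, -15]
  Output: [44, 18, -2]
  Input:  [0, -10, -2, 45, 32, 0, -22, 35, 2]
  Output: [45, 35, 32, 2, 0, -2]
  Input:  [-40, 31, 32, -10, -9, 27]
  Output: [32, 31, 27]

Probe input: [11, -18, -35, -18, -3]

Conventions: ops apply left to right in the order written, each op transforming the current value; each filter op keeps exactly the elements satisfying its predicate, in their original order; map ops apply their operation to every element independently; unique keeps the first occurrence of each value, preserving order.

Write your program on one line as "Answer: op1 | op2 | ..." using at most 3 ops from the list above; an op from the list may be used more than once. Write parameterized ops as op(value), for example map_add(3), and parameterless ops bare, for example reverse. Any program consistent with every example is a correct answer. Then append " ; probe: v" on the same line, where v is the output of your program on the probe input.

sort_desc | filter_gt(-4) | unique ; probe: [11, -3]

Check, running the answer program on each example:
  [27, -11, -29, 34, -46, 17] -> [34, 27, 17, -11, -29, -46] -> [34, 27, 17] -> [34, 27, 17]
  [44, -2, -22, -12, -9, 18, -43, -15] -> [44, 18, -2, -9, -12, -15, -22, -43] -> [44, 18, -2] -> [44, 18, -2]
  [0, -10, -2, 45, 32, 0, -22, 35, 2] -> [45, 35, 32, 2, 0, 0, -2, -10, -22] -> [45, 35, 32, 2, 0, 0, -2] -> [45, 35, 32, 2, 0, -2]
  [-40, 31, 32, -10, -9, 27] -> [32, 31, 27, -9, -10, -40] -> [32, 31, 27] -> [32, 31, 27]
  probe: [11, -18, -35, -18, -3] -> [11, -3, -18, -18, -35] -> [11, -3] -> [11, -3]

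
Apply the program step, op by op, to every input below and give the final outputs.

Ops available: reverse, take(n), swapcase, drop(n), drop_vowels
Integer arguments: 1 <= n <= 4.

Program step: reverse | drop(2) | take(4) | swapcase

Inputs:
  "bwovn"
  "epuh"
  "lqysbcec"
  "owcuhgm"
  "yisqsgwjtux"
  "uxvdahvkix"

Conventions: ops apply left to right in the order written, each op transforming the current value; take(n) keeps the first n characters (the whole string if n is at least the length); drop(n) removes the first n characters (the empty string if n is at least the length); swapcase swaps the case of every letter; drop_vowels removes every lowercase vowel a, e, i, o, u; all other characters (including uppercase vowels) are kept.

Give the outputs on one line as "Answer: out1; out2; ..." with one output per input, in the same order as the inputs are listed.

"OWB"; "PE"; "CBSY"; "HUCW"; "TJWG"; "KVHA"

Execution, op by op:
  "bwovn" -> "nvowb" -> "owb" -> "owb" -> "OWB"
  "epuh" -> "hupe" -> "pe" -> "pe" -> "PE"
  "lqysbcec" -> "cecbsyql" -> "cbsyql" -> "cbsy" -> "CBSY"
  "owcuhgm" -> "mghucwo" -> "hucwo" -> "hucw" -> "HUCW"
  "yisqsgwjtux" -> "xutjwgsqsiy" -> "tjwgsqsiy" -> "tjwg" -> "TJWG"
  "uxvdahvkix" -> "xikvhadvxu" -> "kvhadvxu" -> "kvha" -> "KVHA"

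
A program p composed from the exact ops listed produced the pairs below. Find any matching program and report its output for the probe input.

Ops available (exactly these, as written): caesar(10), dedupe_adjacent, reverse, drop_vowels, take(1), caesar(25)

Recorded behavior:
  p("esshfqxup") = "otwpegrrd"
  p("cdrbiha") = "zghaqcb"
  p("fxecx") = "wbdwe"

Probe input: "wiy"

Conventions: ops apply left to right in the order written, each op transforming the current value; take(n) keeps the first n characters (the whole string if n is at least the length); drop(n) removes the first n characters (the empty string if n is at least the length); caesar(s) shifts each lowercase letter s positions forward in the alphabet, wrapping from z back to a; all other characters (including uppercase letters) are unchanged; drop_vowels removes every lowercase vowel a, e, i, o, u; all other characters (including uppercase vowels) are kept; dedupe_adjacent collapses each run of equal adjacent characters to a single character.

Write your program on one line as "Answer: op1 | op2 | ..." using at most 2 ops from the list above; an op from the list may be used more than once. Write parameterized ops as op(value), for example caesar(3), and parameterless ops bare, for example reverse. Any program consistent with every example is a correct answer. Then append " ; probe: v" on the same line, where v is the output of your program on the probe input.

reverse | caesar(25) ; probe: "xhv"

Check, running the answer program on each example:
  "esshfqxup" -> "puxqfhsse" -> "otwpegrrd"
  "cdrbiha" -> "ahibrdc" -> "zghaqcb"
  "fxecx" -> "xcexf" -> "wbdwe"
  probe: "wiy" -> "yiw" -> "xhv"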